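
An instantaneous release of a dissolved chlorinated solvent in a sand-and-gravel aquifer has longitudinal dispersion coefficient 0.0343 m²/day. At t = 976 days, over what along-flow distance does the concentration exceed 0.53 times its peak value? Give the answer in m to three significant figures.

The plume is Gaussian with σ = √(2Dt) = √(2 × 0.0343 × 976) = 8.183 m.
C/C_peak = exp(−Δx²/(2σ²)) = 0.53 ⇒ Δx = σ·√(−2 ln 0.53) = 8.183 × 1.127 = 9.222 m.
Width = 2Δx = 18.4 m.

18.4 m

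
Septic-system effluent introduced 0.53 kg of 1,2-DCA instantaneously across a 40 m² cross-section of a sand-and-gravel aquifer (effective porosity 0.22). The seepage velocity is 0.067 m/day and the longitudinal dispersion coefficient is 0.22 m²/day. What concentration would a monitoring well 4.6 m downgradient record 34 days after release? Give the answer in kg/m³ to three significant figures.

For an instantaneous plane source, C(x,t) = M/(n_e·A·√(4πDt)) · exp(−(x−vt)²/(4Dt)), with n_e·A the pore (flow) area.
Plume center vt = 0.067 × 34 = 2.278 m, so the well at 4.6 m is 2.322 m downgradient of the peak.
√(4πDt) = 9.695 m, giving peak height M/(n_e·A·√(4πDt)) = 0.53/(0.22 × 40 × 9.695) = 0.006212 kg/m³.
(x−vt)²/(4Dt) = (2.322)²/(4 × 0.22 × 34) = 0.1802; exp(−0.1802) = 0.8351.
C = 0.006212 × 0.8351 = 0.00519 kg/m³.

0.00519 kg/m³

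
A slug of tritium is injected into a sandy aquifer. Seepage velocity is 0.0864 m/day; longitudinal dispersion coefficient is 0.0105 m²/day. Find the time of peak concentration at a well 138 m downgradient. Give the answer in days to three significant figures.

For the 1D instantaneous-source solution, setting ∂C/∂t = 0 at fixed x gives v²t² + 2Dt − x² = 0, so t = (√(D² + v²x²) − D)/v².
√(D² + v²x²) = √(0.0105² + 0.0864² × 138²) = 11.92; v² = 0.00746496.
t = (11.92 − 0.0105)/0.00746496 = 1600 days (vs. the pure-advection estimate x/v = 1600 d).

1600 days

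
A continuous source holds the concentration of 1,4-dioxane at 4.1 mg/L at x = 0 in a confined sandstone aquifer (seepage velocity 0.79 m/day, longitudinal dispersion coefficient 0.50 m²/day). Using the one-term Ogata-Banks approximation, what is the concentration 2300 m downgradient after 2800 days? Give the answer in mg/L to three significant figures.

0.197 mg/L

For a continuous step input, C/C₀ ≈ ½·erfc((x−vt)/(2√(Dt))).
vt = 0.79 × 2800 = 2212 m and 2√(Dt) = 2√(0.50 × 2800) = 74.83 m.
Argument (x−vt)/(2√(Dt)) = (2300 − 2212)/74.83 = 1.176; ½·erfc(1.176) = 0.04814.
C = 4.1 × 0.04814 = 0.197 mg/L.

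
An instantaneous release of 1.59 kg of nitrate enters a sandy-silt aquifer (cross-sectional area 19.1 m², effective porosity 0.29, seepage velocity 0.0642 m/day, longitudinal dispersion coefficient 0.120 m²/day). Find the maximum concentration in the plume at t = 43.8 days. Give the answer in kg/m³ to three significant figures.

The peak of an instantaneous 1D plume sits at x = vt; there the Gaussian factor is 1 and C_max = M/(n_e·A·√(4πDt)), where n_e·A is the pore area the mass is dissolved in.
√(4πDt) = √(4π × 0.120 × 43.8) = 8.127 m, so C_max = 1.59/(0.29 × 19.1 × 8.127) = 0.0353 kg/m³.

0.0353 kg/m³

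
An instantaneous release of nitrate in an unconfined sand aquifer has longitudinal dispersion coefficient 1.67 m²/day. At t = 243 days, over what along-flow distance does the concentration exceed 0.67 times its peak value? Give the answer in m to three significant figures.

The plume is Gaussian with σ = √(2Dt) = √(2 × 1.67 × 243) = 28.49 m.
C/C_peak = exp(−Δx²/(2σ²)) = 0.67 ⇒ Δx = σ·√(−2 ln 0.67) = 28.49 × 0.8950 = 25.50 m.
Width = 2Δx = 51.0 m.

51.0 m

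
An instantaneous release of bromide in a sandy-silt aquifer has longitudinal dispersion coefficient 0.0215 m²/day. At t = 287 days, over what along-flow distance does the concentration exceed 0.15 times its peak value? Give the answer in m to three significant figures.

13.7 m

The plume is Gaussian with σ = √(2Dt) = √(2 × 0.0215 × 287) = 3.513 m.
C/C_peak = exp(−Δx²/(2σ²)) = 0.15 ⇒ Δx = σ·√(−2 ln 0.15) = 3.513 × 1.948 = 6.843 m.
Width = 2Δx = 13.7 m.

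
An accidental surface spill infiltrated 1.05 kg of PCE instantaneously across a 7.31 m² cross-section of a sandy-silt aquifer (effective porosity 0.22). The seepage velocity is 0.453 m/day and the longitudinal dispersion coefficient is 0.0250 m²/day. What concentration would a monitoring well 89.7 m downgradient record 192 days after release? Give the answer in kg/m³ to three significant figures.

For an instantaneous plane source, C(x,t) = M/(n_e·A·√(4πDt)) · exp(−(x−vt)²/(4Dt)), with n_e·A the pore (flow) area.
Plume center vt = 0.453 × 192 = 86.976 m, so the well at 89.7 m is 2.724 m downgradient of the peak.
√(4πDt) = 7.767 m, giving peak height M/(n_e·A·√(4πDt)) = 1.05/(0.22 × 7.31 × 7.767) = 0.08406 kg/m³.
(x−vt)²/(4Dt) = (2.724)²/(4 × 0.0250 × 192) = 0.3865; exp(−0.3865) = 0.6794.
C = 0.08406 × 0.6794 = 0.0571 kg/m³.

0.0571 kg/m³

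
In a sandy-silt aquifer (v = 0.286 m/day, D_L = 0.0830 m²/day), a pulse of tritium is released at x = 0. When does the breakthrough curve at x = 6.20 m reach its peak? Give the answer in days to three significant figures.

For the 1D instantaneous-source solution, setting ∂C/∂t = 0 at fixed x gives v²t² + 2Dt − x² = 0, so t = (√(D² + v²x²) − D)/v².
√(D² + v²x²) = √(0.0830² + 0.286² × 6.20²) = 1.775; v² = 0.081796.
t = (1.775 − 0.0830)/0.081796 = 20.7 days (vs. the pure-advection estimate x/v = 21.7 d).

20.7 days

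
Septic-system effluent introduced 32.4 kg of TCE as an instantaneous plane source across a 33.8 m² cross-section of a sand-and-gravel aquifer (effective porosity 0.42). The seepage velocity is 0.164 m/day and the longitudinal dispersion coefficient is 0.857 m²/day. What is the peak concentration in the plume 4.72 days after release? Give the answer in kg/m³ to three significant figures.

The peak of an instantaneous 1D plume sits at x = vt; there the Gaussian factor is 1 and C_max = M/(n_e·A·√(4πDt)), where n_e·A is the pore area the mass is dissolved in.
√(4πDt) = √(4π × 0.857 × 4.72) = 7.130 m, so C_max = 32.4/(0.42 × 33.8 × 7.130) = 0.320 kg/m³.

0.320 kg/m³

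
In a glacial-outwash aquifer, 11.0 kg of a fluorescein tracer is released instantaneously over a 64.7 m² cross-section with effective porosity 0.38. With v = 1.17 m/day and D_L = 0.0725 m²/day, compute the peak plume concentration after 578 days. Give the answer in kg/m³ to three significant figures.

0.0195 kg/m³

The peak of an instantaneous 1D plume sits at x = vt; there the Gaussian factor is 1 and C_max = M/(n_e·A·√(4πDt)), where n_e·A is the pore area the mass is dissolved in.
√(4πDt) = √(4π × 0.0725 × 578) = 22.95 m, so C_max = 11.0/(0.38 × 64.7 × 22.95) = 0.0195 kg/m³.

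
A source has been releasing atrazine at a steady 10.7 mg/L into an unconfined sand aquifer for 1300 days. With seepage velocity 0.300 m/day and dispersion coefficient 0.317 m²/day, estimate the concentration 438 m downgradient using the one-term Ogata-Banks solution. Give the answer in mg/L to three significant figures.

For a continuous step input, C/C₀ ≈ ½·erfc((x−vt)/(2√(Dt))).
vt = 0.300 × 1300 = 390 m and 2√(Dt) = 2√(0.317 × 1300) = 40.60 m.
Argument (x−vt)/(2√(Dt)) = (438 − 390)/40.60 = 1.182; ½·erfc(1.182) = 0.04730.
C = 10.7 × 0.04730 = 0.506 mg/L.

0.506 mg/L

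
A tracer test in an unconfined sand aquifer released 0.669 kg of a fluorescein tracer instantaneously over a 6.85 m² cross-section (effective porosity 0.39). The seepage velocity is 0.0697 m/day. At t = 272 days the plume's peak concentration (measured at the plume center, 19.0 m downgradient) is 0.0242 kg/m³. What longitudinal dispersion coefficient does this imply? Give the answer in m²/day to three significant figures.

0.0313 m²/day

At the plume center C_max = M/(n_e·A·√(4πDt)), so D = M²/(4πt·(n_e·A·C_max)²).
n_e·A·C_max = 0.39 × 6.85 × 0.0242 = 0.06465 kg/m.
D = 0.669²/(4π × 272 × 0.06465²) = 0.0313 m²/day.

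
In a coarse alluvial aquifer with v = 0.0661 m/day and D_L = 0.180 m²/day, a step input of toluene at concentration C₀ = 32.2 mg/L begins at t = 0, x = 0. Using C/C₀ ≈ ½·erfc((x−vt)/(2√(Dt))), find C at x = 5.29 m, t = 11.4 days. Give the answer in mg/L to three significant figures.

For a continuous step input, C/C₀ ≈ ½·erfc((x−vt)/(2√(Dt))).
vt = 0.0661 × 11.4 = 0.75354 m and 2√(Dt) = 2√(0.180 × 11.4) = 2.865 m.
Argument (x−vt)/(2√(Dt)) = (5.29 − 0.75354)/2.865 = 1.583; ½·erfc(1.583) = 0.01259.
C = 32.2 × 0.01259 = 0.405 mg/L.

0.405 mg/L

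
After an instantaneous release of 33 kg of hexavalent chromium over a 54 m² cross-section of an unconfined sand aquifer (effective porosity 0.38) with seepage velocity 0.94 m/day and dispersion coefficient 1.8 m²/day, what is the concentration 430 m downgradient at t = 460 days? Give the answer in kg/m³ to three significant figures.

0.0157 kg/m³

For an instantaneous plane source, C(x,t) = M/(n_e·A·√(4πDt)) · exp(−(x−vt)²/(4Dt)), with n_e·A the pore (flow) area.
Plume center vt = 0.94 × 460 = 432.4 m, so the well at 430 m is 2.4 m upgradient of the peak.
√(4πDt) = 102.0 m, giving peak height M/(n_e·A·√(4πDt)) = 33/(0.38 × 54 × 102.0) = 0.01577 kg/m³.
(x−vt)²/(4Dt) = (-2.4)²/(4 × 1.8 × 460) = 0.001739; exp(−0.001739) = 0.9983.
C = 0.01577 × 0.9983 = 0.0157 kg/m³.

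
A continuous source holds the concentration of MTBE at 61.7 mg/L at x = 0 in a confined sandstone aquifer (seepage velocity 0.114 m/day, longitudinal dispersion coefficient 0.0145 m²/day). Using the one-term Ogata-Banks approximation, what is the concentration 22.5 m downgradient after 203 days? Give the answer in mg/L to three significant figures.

For a continuous step input, C/C₀ ≈ ½·erfc((x−vt)/(2√(Dt))).
vt = 0.114 × 203 = 23.142 m and 2√(Dt) = 2√(0.0145 × 203) = 3.431 m.
Argument (x−vt)/(2√(Dt)) = (22.5 − 23.142)/3.431 = -0.1871; ½·erfc(-0.1871) = 0.6043.
C = 61.7 × 0.6043 = 37.3 mg/L.

37.3 mg/L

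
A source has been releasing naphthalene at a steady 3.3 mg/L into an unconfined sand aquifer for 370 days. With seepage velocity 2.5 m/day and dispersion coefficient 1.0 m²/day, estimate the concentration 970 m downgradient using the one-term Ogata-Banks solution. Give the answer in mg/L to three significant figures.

0.162 mg/L

For a continuous step input, C/C₀ ≈ ½·erfc((x−vt)/(2√(Dt))).
vt = 2.5 × 370 = 925 m and 2√(Dt) = 2√(1.0 × 370) = 38.47 m.
Argument (x−vt)/(2√(Dt)) = (970 − 925)/38.47 = 1.170; ½·erfc(1.170) = 0.04900.
C = 3.3 × 0.04900 = 0.162 mg/L.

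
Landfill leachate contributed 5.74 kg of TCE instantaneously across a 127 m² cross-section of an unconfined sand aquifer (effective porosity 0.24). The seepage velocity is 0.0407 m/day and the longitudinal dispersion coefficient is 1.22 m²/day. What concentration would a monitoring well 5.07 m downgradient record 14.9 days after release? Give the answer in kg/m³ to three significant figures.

For an instantaneous plane source, C(x,t) = M/(n_e·A·√(4πDt)) · exp(−(x−vt)²/(4Dt)), with n_e·A the pore (flow) area.
Plume center vt = 0.0407 × 14.9 = 0.60643 m, so the well at 5.07 m is 4.46357 m downgradient of the peak.
√(4πDt) = 15.11 m, giving peak height M/(n_e·A·√(4πDt)) = 5.74/(0.24 × 127 × 15.11) = 0.01246 kg/m³.
(x−vt)²/(4Dt) = (4.46357)²/(4 × 1.22 × 14.9) = 0.2740; exp(−0.2740) = 0.7603.
C = 0.01246 × 0.7603 = 0.00947 kg/m³.

0.00947 kg/m³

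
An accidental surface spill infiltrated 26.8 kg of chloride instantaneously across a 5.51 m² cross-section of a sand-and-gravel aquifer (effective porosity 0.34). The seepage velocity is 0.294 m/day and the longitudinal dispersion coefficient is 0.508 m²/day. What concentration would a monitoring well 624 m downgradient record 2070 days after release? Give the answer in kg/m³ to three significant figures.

0.118 kg/m³

For an instantaneous plane source, C(x,t) = M/(n_e·A·√(4πDt)) · exp(−(x−vt)²/(4Dt)), with n_e·A the pore (flow) area.
Plume center vt = 0.294 × 2070 = 608.58 m, so the well at 624 m is 15.42 m downgradient of the peak.
√(4πDt) = 115.0 m, giving peak height M/(n_e·A·√(4πDt)) = 26.8/(0.34 × 5.51 × 115.0) = 0.1244 kg/m³.
(x−vt)²/(4Dt) = (15.42)²/(4 × 0.508 × 2070) = 0.05653; exp(−0.05653) = 0.9450.
C = 0.1244 × 0.9450 = 0.118 kg/m³.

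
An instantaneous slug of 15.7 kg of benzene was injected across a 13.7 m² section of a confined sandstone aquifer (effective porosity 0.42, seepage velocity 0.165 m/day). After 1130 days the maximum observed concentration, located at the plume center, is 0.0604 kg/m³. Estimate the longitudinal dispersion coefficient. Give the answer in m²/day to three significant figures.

0.144 m²/day

At the plume center C_max = M/(n_e·A·√(4πDt)), so D = M²/(4πt·(n_e·A·C_max)²).
n_e·A·C_max = 0.42 × 13.7 × 0.0604 = 0.3475 kg/m.
D = 15.7²/(4π × 1130 × 0.3475²) = 0.144 m²/day.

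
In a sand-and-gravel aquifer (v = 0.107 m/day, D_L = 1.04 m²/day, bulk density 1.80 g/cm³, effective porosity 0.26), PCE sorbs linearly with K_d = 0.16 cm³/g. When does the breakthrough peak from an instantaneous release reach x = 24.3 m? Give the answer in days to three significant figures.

324 days

Retardation factor R = 1 + ρ_b·K_d/n = 1 + 1.80 × 0.16/0.26 = 2.108.
Sorption retards both mechanisms: v_R = v/R = 0.05076 m/day, D_R = D/R = 0.4934 m²/day.
Peak time from v_R²t² + 2D_R t − x² = 0: t = (√(D_R² + v_R²x²) − D_R)/v_R².
√(D_R² + v_R²x²) = √(0.4934² + 0.05076² × 24.3²) = 1.328; v_R² = 0.002577.
t = (1.328 − 0.4934)/0.002577 = 324 days.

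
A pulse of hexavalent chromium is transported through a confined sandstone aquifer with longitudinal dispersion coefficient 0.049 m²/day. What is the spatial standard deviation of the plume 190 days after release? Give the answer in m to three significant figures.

4.32 m

Dispersive spreading gives a Gaussian with σ² = 2Dt; advection only shifts the center.
σ = √(2 × 0.049 × 190) = 4.32 m.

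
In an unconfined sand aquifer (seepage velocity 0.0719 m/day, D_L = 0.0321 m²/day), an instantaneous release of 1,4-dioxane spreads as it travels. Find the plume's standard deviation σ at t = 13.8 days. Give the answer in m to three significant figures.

0.941 m

Dispersive spreading gives a Gaussian with σ² = 2Dt; advection only shifts the center.
σ = √(2 × 0.0321 × 13.8) = 0.941 m.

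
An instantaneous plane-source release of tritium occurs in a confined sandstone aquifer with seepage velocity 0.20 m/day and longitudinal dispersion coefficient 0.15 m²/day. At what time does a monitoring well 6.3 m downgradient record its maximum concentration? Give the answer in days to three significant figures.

For the 1D instantaneous-source solution, setting ∂C/∂t = 0 at fixed x gives v²t² + 2Dt − x² = 0, so t = (√(D² + v²x²) − D)/v².
√(D² + v²x²) = √(0.15² + 0.20² × 6.3²) = 1.269; v² = 0.04.
t = (1.269 − 0.15)/0.04 = 28.0 days (vs. the pure-advection estimate x/v = 31.5 d).

28.0 days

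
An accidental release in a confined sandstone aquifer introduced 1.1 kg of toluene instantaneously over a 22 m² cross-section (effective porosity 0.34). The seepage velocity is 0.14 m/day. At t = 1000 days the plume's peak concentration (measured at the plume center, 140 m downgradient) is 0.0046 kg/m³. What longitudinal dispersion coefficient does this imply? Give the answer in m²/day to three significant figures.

0.0813 m²/day

At the plume center C_max = M/(n_e·A·√(4πDt)), so D = M²/(4πt·(n_e·A·C_max)²).
n_e·A·C_max = 0.34 × 22 × 0.0046 = 0.03441 kg/m.
D = 1.1²/(4π × 1000 × 0.03441²) = 0.0813 m²/day.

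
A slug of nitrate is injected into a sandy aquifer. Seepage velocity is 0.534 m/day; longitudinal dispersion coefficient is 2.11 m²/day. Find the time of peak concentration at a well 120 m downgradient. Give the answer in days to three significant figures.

217 days

For the 1D instantaneous-source solution, setting ∂C/∂t = 0 at fixed x gives v²t² + 2Dt − x² = 0, so t = (√(D² + v²x²) − D)/v².
√(D² + v²x²) = √(2.11² + 0.534² × 120²) = 64.11; v² = 0.285156.
t = (64.11 − 2.11)/0.285156 = 217 days (vs. the pure-advection estimate x/v = 225 d).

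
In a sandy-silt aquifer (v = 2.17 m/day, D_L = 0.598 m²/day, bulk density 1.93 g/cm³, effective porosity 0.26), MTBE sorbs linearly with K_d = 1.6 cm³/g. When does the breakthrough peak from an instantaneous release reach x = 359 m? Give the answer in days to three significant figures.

2130 days

Retardation factor R = 1 + ρ_b·K_d/n = 1 + 1.93 × 1.6/0.26 = 12.88.
Sorption retards both mechanisms: v_R = v/R = 0.1685 m/day, D_R = D/R = 0.04643 m²/day.
Peak time from v_R²t² + 2D_R t − x² = 0: t = (√(D_R² + v_R²x²) − D_R)/v_R².
√(D_R² + v_R²x²) = √(0.04643² + 0.1685² × 359²) = 60.49; v_R² = 0.02839.
t = (60.49 − 0.04643)/0.02839 = 2130 days.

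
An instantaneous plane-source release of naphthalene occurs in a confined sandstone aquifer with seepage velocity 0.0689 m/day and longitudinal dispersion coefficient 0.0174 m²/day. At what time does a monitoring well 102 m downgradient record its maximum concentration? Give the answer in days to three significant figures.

1480 days

For the 1D instantaneous-source solution, setting ∂C/∂t = 0 at fixed x gives v²t² + 2Dt − x² = 0, so t = (√(D² + v²x²) − D)/v².
√(D² + v²x²) = √(0.0174² + 0.0689² × 102²) = 7.028; v² = 0.00474721.
t = (7.028 − 0.0174)/0.00474721 = 1480 days (vs. the pure-advection estimate x/v = 1480 d).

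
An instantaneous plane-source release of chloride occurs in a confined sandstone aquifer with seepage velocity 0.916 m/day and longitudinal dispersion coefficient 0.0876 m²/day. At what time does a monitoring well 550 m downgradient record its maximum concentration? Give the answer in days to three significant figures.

600 days

For the 1D instantaneous-source solution, setting ∂C/∂t = 0 at fixed x gives v²t² + 2Dt − x² = 0, so t = (√(D² + v²x²) − D)/v².
√(D² + v²x²) = √(0.0876² + 0.916² × 550²) = 503.8; v² = 0.839056.
t = (503.8 − 0.0876)/0.839056 = 600 days (vs. the pure-advection estimate x/v = 600 d).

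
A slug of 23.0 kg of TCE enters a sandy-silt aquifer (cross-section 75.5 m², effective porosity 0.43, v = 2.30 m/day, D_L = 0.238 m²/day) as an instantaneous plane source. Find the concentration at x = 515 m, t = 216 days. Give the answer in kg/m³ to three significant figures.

For an instantaneous plane source, C(x,t) = M/(n_e·A·√(4πDt)) · exp(−(x−vt)²/(4Dt)), with n_e·A the pore (flow) area.
Plume center vt = 2.30 × 216 = 496.8 m, so the well at 515 m is 18.2 m downgradient of the peak.
√(4πDt) = 25.42 m, giving peak height M/(n_e·A·√(4πDt)) = 23.0/(0.43 × 75.5 × 25.42) = 0.02787 kg/m³.
(x−vt)²/(4Dt) = (18.2)²/(4 × 0.238 × 216) = 1.611; exp(−1.611) = 0.1997.
C = 0.02787 × 0.1997 = 0.00557 kg/m³.

0.00557 kg/m³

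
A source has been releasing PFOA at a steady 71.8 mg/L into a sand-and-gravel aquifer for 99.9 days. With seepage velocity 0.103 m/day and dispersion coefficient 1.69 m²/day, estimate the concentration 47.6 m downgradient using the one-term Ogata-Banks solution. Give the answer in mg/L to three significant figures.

For a continuous step input, C/C₀ ≈ ½·erfc((x−vt)/(2√(Dt))).
vt = 0.103 × 99.9 = 10.2897 m and 2√(Dt) = 2√(1.69 × 99.9) = 25.99 m.
Argument (x−vt)/(2√(Dt)) = (47.6 − 10.2897)/25.99 = 1.436; ½·erfc(1.436) = 0.02114.
C = 71.8 × 0.02114 = 1.52 mg/L.

1.52 mg/L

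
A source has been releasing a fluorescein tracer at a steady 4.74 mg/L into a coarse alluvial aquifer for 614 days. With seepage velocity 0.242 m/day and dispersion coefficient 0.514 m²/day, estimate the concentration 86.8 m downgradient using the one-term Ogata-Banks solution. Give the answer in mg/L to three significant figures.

4.71 mg/L

For a continuous step input, C/C₀ ≈ ½·erfc((x−vt)/(2√(Dt))).
vt = 0.242 × 614 = 148.588 m and 2√(Dt) = 2√(0.514 × 614) = 35.53 m.
Argument (x−vt)/(2√(Dt)) = (86.8 − 148.588)/35.53 = -1.739; ½·erfc(-1.739) = 0.9930.
C = 4.74 × 0.9930 = 4.71 mg/L.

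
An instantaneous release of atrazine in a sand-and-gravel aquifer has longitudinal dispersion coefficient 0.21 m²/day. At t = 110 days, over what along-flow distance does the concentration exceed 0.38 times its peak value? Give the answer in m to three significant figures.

18.9 m

The plume is Gaussian with σ = √(2Dt) = √(2 × 0.21 × 110) = 6.797 m.
C/C_peak = exp(−Δx²/(2σ²)) = 0.38 ⇒ Δx = σ·√(−2 ln 0.38) = 6.797 × 1.391 = 9.455 m.
Width = 2Δx = 18.9 m.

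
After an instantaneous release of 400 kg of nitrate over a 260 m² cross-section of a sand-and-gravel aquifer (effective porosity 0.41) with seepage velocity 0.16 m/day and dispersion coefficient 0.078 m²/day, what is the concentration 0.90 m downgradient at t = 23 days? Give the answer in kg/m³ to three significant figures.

0.269 kg/m³

For an instantaneous plane source, C(x,t) = M/(n_e·A·√(4πDt)) · exp(−(x−vt)²/(4Dt)), with n_e·A the pore (flow) area.
Plume center vt = 0.16 × 23 = 3.68 m, so the well at 0.90 m is 2.78 m upgradient of the peak.
√(4πDt) = 4.748 m, giving peak height M/(n_e·A·√(4πDt)) = 400/(0.41 × 260 × 4.748) = 0.7903 kg/m³.
(x−vt)²/(4Dt) = (-2.78)²/(4 × 0.078 × 23) = 1.077; exp(−1.077) = 0.3406.
C = 0.7903 × 0.3406 = 0.269 kg/m³.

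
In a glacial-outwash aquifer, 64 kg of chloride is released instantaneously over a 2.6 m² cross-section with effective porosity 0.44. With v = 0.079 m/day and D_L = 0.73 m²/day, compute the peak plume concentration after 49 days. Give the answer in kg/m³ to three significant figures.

The peak of an instantaneous 1D plume sits at x = vt; there the Gaussian factor is 1 and C_max = M/(n_e·A·√(4πDt)), where n_e·A is the pore area the mass is dissolved in.
√(4πDt) = √(4π × 0.73 × 49) = 21.20 m, so C_max = 64/(0.44 × 2.6 × 21.20) = 2.64 kg/m³.

2.64 kg/m³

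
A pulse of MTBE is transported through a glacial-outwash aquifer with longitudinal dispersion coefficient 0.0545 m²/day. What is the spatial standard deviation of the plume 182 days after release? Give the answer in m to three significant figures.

4.45 m

Dispersive spreading gives a Gaussian with σ² = 2Dt; advection only shifts the center.
σ = √(2 × 0.0545 × 182) = 4.45 m.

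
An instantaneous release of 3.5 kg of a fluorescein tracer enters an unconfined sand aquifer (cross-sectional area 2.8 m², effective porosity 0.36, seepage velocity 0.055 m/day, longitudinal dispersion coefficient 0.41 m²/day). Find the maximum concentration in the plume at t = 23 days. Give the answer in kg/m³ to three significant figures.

The peak of an instantaneous 1D plume sits at x = vt; there the Gaussian factor is 1 and C_max = M/(n_e·A·√(4πDt)), where n_e·A is the pore area the mass is dissolved in.
√(4πDt) = √(4π × 0.41 × 23) = 10.89 m, so C_max = 3.5/(0.36 × 2.8 × 10.89) = 0.319 kg/m³.

0.319 kg/m³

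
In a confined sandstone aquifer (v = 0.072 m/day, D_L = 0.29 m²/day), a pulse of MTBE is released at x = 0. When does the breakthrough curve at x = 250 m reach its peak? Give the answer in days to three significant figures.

3420 days

For the 1D instantaneous-source solution, setting ∂C/∂t = 0 at fixed x gives v²t² + 2Dt − x² = 0, so t = (√(D² + v²x²) − D)/v².
√(D² + v²x²) = √(0.29² + 0.072² × 250²) = 18.00; v² = 0.005184.
t = (18.00 − 0.29)/0.005184 = 3420 days (vs. the pure-advection estimate x/v = 3470 d).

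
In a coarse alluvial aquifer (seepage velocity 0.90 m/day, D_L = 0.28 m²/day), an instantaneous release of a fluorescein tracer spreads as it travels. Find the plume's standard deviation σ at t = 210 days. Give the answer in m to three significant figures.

10.8 m

Dispersive spreading gives a Gaussian with σ² = 2Dt; advection only shifts the center.
σ = √(2 × 0.28 × 210) = 10.8 m.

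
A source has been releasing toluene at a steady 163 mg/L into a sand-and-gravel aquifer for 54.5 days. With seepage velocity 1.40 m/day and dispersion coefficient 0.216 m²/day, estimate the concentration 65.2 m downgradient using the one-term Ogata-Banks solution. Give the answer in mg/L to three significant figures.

161 mg/L

For a continuous step input, C/C₀ ≈ ½·erfc((x−vt)/(2√(Dt))).
vt = 1.40 × 54.5 = 76.3 m and 2√(Dt) = 2√(0.216 × 54.5) = 6.862 m.
Argument (x−vt)/(2√(Dt)) = (65.2 − 76.3)/6.862 = -1.618; ½·erfc(-1.618) = 0.9889.
C = 163 × 0.9889 = 161 mg/L.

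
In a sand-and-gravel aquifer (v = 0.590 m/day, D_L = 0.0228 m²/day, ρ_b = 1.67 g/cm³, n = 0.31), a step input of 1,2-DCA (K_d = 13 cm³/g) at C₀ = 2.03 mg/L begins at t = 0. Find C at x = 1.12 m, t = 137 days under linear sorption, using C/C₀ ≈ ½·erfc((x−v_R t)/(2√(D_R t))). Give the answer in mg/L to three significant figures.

1.06 mg/L

Retardation factor R = 1 + ρ_b·K_d/n = 1 + 1.67 × 13/0.31 = 71.03.
Sorption retards both mechanisms: v_R = v/R = 0.008306 m/day, D_R = D/R = 0.0003210 m²/day.
v_R·t = 0.008306 × 137 = 1.137922 m; 2√(D_R t) = 0.4194 m; argument = (1.12 − 1.137922)/0.4194 = -0.04273.
C = C₀ × ½·erfc(-0.04273) = 2.03 × 0.5241 = 1.06 mg/L.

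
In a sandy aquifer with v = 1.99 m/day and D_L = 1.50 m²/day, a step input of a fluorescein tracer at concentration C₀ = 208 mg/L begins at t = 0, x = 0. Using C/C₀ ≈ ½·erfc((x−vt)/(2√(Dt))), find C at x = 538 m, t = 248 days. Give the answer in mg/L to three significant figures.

10.7 mg/L

For a continuous step input, C/C₀ ≈ ½·erfc((x−vt)/(2√(Dt))).
vt = 1.99 × 248 = 493.52 m and 2√(Dt) = 2√(1.50 × 248) = 38.57 m.
Argument (x−vt)/(2√(Dt)) = (538 − 493.52)/38.57 = 1.153; ½·erfc(1.153) = 0.05149.
C = 208 × 0.05149 = 10.7 mg/L.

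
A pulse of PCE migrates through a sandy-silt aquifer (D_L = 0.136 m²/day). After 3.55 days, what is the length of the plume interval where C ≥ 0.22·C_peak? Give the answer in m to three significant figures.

The plume is Gaussian with σ = √(2Dt) = √(2 × 0.136 × 3.55) = 0.9826 m.
C/C_peak = exp(−Δx²/(2σ²)) = 0.22 ⇒ Δx = σ·√(−2 ln 0.22) = 0.9826 × 1.740 = 1.710 m.
Width = 2Δx = 3.42 m.

3.42 m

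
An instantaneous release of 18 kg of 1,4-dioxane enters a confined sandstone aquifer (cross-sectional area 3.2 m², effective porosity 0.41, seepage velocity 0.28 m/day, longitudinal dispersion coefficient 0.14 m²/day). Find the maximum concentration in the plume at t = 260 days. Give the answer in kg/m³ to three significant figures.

The peak of an instantaneous 1D plume sits at x = vt; there the Gaussian factor is 1 and C_max = M/(n_e·A·√(4πDt)), where n_e·A is the pore area the mass is dissolved in.
√(4πDt) = √(4π × 0.14 × 260) = 21.39 m, so C_max = 18/(0.41 × 3.2 × 21.39) = 0.641 kg/m³.

0.641 kg/m³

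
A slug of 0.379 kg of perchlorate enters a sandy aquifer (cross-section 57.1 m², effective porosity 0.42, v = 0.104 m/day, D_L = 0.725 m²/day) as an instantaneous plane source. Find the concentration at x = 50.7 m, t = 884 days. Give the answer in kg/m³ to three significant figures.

For an instantaneous plane source, C(x,t) = M/(n_e·A·√(4πDt)) · exp(−(x−vt)²/(4Dt)), with n_e·A the pore (flow) area.
Plume center vt = 0.104 × 884 = 91.936 m, so the well at 50.7 m is 41.236 m upgradient of the peak.
√(4πDt) = 89.74 m, giving peak height M/(n_e·A·√(4πDt)) = 0.379/(0.42 × 57.1 × 89.74) = 0.0001761 kg/m³.
(x−vt)²/(4Dt) = (-41.236)²/(4 × 0.725 × 884) = 0.6633; exp(−0.6633) = 0.5151.
C = 0.0001761 × 0.5151 = 9.07e-05 kg/m³.

9.07e-05 kg/m³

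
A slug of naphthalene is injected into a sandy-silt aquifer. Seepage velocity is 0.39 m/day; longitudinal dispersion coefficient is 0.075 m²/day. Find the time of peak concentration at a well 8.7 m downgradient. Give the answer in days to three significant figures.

For the 1D instantaneous-source solution, setting ∂C/∂t = 0 at fixed x gives v²t² + 2Dt − x² = 0, so t = (√(D² + v²x²) − D)/v².
√(D² + v²x²) = √(0.075² + 0.39² × 8.7²) = 3.394; v² = 0.1521.
t = (3.394 − 0.075)/0.1521 = 21.8 days (vs. the pure-advection estimate x/v = 22.3 d).

21.8 days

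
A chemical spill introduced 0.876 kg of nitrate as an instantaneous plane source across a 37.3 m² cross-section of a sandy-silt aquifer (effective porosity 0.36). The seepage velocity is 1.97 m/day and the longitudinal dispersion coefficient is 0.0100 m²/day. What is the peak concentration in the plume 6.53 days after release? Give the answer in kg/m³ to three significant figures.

0.0720 kg/m³

The peak of an instantaneous 1D plume sits at x = vt; there the Gaussian factor is 1 and C_max = M/(n_e·A·√(4πDt)), where n_e·A is the pore area the mass is dissolved in.
√(4πDt) = √(4π × 0.0100 × 6.53) = 0.9059 m, so C_max = 0.876/(0.36 × 37.3 × 0.9059) = 0.0720 kg/m³.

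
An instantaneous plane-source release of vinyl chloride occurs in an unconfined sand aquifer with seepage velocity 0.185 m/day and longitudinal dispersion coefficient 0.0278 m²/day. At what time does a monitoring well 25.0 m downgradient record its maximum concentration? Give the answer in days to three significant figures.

134 days

For the 1D instantaneous-source solution, setting ∂C/∂t = 0 at fixed x gives v²t² + 2Dt − x² = 0, so t = (√(D² + v²x²) − D)/v².
√(D² + v²x²) = √(0.0278² + 0.185² × 25.0²) = 4.625; v² = 0.034225.
t = (4.625 − 0.0278)/0.034225 = 134 days (vs. the pure-advection estimate x/v = 135 d).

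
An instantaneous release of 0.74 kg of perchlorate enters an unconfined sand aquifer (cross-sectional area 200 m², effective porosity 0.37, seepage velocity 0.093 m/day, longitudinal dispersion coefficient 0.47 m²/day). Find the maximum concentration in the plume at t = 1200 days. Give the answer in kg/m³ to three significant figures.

0.000119 kg/m³

The peak of an instantaneous 1D plume sits at x = vt; there the Gaussian factor is 1 and C_max = M/(n_e·A·√(4πDt)), where n_e·A is the pore area the mass is dissolved in.
√(4πDt) = √(4π × 0.47 × 1200) = 84.19 m, so C_max = 0.74/(0.37 × 200 × 84.19) = 0.000119 kg/m³.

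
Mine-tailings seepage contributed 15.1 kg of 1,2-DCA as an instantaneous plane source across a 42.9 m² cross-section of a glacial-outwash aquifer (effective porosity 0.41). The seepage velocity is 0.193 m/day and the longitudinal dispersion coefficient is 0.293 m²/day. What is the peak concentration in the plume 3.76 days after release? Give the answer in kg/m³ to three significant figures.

The peak of an instantaneous 1D plume sits at x = vt; there the Gaussian factor is 1 and C_max = M/(n_e·A·√(4πDt)), where n_e·A is the pore area the mass is dissolved in.
√(4πDt) = √(4π × 0.293 × 3.76) = 3.721 m, so C_max = 15.1/(0.41 × 42.9 × 3.721) = 0.231 kg/m³.

0.231 kg/m³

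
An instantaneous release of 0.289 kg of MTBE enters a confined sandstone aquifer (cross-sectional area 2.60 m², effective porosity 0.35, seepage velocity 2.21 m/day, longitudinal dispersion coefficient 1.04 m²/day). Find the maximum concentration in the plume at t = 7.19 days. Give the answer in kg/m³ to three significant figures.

0.0328 kg/m³

The peak of an instantaneous 1D plume sits at x = vt; there the Gaussian factor is 1 and C_max = M/(n_e·A·√(4πDt)), where n_e·A is the pore area the mass is dissolved in.
√(4πDt) = √(4π × 1.04 × 7.19) = 9.694 m, so C_max = 0.289/(0.35 × 2.60 × 9.694) = 0.0328 kg/m³.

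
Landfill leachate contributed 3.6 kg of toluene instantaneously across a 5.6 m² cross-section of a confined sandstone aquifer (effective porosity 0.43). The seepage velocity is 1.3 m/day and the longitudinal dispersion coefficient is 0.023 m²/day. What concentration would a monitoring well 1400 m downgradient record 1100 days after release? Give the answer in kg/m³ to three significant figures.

For an instantaneous plane source, C(x,t) = M/(n_e·A·√(4πDt)) · exp(−(x−vt)²/(4Dt)), with n_e·A the pore (flow) area.
Plume center vt = 1.3 × 1100 = 1430 m, so the well at 1400 m is 30 m upgradient of the peak.
√(4πDt) = 17.83 m, giving peak height M/(n_e·A·√(4πDt)) = 3.6/(0.43 × 5.6 × 17.83) = 0.08385 kg/m³.
(x−vt)²/(4Dt) = (-30)²/(4 × 0.023 × 1100) = 8.893; exp(−8.893) = 0.0001373.
C = 0.08385 × 0.0001373 = 1.15e-05 kg/m³.

1.15e-05 kg/m³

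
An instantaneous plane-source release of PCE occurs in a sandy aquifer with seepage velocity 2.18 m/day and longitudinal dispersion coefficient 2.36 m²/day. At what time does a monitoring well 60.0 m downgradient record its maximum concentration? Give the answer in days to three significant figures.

27.0 days

For the 1D instantaneous-source solution, setting ∂C/∂t = 0 at fixed x gives v²t² + 2Dt − x² = 0, so t = (√(D² + v²x²) − D)/v².
√(D² + v²x²) = √(2.36² + 2.18² × 60.0²) = 130.8; v² = 4.7524.
t = (130.8 − 2.36)/4.7524 = 27.0 days (vs. the pure-advection estimate x/v = 27.5 d).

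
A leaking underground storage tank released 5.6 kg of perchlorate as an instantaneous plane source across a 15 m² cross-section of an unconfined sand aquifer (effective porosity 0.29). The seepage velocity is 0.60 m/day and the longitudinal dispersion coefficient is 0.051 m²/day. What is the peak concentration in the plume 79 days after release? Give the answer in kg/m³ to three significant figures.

0.181 kg/m³

The peak of an instantaneous 1D plume sits at x = vt; there the Gaussian factor is 1 and C_max = M/(n_e·A·√(4πDt)), where n_e·A is the pore area the mass is dissolved in.
√(4πDt) = √(4π × 0.051 × 79) = 7.115 m, so C_max = 5.6/(0.29 × 15 × 7.115) = 0.181 kg/m³.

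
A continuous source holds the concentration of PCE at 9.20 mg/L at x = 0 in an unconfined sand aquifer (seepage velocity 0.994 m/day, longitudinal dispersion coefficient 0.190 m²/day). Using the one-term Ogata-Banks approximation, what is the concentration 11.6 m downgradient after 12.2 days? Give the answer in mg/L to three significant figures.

For a continuous step input, C/C₀ ≈ ½·erfc((x−vt)/(2√(Dt))).
vt = 0.994 × 12.2 = 12.1268 m and 2√(Dt) = 2√(0.190 × 12.2) = 3.045 m.
Argument (x−vt)/(2√(Dt)) = (11.6 − 12.1268)/3.045 = -0.1730; ½·erfc(-0.1730) = 0.5966.
C = 9.20 × 0.5966 = 5.49 mg/L.

5.49 mg/L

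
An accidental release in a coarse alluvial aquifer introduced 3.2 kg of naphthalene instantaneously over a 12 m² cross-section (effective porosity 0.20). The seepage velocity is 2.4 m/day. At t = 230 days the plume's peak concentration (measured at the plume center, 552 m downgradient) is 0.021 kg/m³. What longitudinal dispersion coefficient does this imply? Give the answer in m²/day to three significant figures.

1.39 m²/day

At the plume center C_max = M/(n_e·A·√(4πDt)), so D = M²/(4πt·(n_e·A·C_max)²).
n_e·A·C_max = 0.20 × 12 × 0.021 = 0.05040 kg/m.
D = 3.2²/(4π × 230 × 0.05040²) = 1.39 m²/day.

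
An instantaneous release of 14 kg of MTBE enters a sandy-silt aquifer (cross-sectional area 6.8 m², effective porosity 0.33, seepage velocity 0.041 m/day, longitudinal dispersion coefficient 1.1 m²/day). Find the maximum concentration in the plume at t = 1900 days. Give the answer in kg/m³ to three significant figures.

0.0385 kg/m³

The peak of an instantaneous 1D plume sits at x = vt; there the Gaussian factor is 1 and C_max = M/(n_e·A·√(4πDt)), where n_e·A is the pore area the mass is dissolved in.
√(4πDt) = √(4π × 1.1 × 1900) = 162.1 m, so C_max = 14/(0.33 × 6.8 × 162.1) = 0.0385 kg/m³.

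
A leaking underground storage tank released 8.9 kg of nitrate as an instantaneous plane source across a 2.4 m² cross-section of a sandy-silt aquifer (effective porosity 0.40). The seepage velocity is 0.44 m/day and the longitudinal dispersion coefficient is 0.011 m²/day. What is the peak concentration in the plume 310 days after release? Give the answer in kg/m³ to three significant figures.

1.42 kg/m³

The peak of an instantaneous 1D plume sits at x = vt; there the Gaussian factor is 1 and C_max = M/(n_e·A·√(4πDt)), where n_e·A is the pore area the mass is dissolved in.
√(4πDt) = √(4π × 0.011 × 310) = 6.546 m, so C_max = 8.9/(0.40 × 2.4 × 6.546) = 1.42 kg/m³.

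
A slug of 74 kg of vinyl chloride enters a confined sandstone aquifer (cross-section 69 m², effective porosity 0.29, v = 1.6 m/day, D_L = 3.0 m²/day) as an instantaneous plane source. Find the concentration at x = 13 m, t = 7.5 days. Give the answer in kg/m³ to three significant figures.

For an instantaneous plane source, C(x,t) = M/(n_e·A·√(4πDt)) · exp(−(x−vt)²/(4Dt)), with n_e·A the pore (flow) area.
Plume center vt = 1.6 × 7.5 = 12 m, so the well at 13 m is 1 m downgradient of the peak.
√(4πDt) = 16.81 m, giving peak height M/(n_e·A·√(4πDt)) = 74/(0.29 × 69 × 16.81) = 0.2200 kg/m³.
(x−vt)²/(4Dt) = (1)²/(4 × 3.0 × 7.5) = 0.01111; exp(−0.01111) = 0.9890.
C = 0.2200 × 0.9890 = 0.218 kg/m³.

0.218 kg/m³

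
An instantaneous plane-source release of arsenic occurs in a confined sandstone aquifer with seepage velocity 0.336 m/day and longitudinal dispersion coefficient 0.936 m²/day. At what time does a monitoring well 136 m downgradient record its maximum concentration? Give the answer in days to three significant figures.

397 days

For the 1D instantaneous-source solution, setting ∂C/∂t = 0 at fixed x gives v²t² + 2Dt − x² = 0, so t = (√(D² + v²x²) − D)/v².
√(D² + v²x²) = √(0.936² + 0.336² × 136²) = 45.71; v² = 0.112896.
t = (45.71 − 0.936)/0.112896 = 397 days (vs. the pure-advection estimate x/v = 405 d).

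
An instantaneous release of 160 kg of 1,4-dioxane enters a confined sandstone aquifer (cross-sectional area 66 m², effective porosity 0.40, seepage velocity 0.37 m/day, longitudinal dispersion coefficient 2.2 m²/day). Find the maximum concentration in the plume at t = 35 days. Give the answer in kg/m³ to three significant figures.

0.195 kg/m³

The peak of an instantaneous 1D plume sits at x = vt; there the Gaussian factor is 1 and C_max = M/(n_e·A·√(4πDt)), where n_e·A is the pore area the mass is dissolved in.
√(4πDt) = √(4π × 2.2 × 35) = 31.11 m, so C_max = 160/(0.40 × 66 × 31.11) = 0.195 kg/m³.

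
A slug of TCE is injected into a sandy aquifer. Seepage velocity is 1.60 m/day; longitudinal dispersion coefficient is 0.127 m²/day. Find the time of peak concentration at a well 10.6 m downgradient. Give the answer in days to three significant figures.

For the 1D instantaneous-source solution, setting ∂C/∂t = 0 at fixed x gives v²t² + 2Dt − x² = 0, so t = (√(D² + v²x²) − D)/v².
√(D² + v²x²) = √(0.127² + 1.60² × 10.6²) = 16.96; v² = 2.56.
t = (16.96 − 0.127)/2.56 = 6.58 days (vs. the pure-advection estimate x/v = 6.62 d).

6.58 days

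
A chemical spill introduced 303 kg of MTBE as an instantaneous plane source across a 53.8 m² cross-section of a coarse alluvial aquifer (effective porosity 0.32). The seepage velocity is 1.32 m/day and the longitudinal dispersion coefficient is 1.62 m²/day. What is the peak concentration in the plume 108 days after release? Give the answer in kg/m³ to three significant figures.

The peak of an instantaneous 1D plume sits at x = vt; there the Gaussian factor is 1 and C_max = M/(n_e·A·√(4πDt)), where n_e·A is the pore area the mass is dissolved in.
√(4πDt) = √(4π × 1.62 × 108) = 46.89 m, so C_max = 303/(0.32 × 53.8 × 46.89) = 0.375 kg/m³.

0.375 kg/m³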